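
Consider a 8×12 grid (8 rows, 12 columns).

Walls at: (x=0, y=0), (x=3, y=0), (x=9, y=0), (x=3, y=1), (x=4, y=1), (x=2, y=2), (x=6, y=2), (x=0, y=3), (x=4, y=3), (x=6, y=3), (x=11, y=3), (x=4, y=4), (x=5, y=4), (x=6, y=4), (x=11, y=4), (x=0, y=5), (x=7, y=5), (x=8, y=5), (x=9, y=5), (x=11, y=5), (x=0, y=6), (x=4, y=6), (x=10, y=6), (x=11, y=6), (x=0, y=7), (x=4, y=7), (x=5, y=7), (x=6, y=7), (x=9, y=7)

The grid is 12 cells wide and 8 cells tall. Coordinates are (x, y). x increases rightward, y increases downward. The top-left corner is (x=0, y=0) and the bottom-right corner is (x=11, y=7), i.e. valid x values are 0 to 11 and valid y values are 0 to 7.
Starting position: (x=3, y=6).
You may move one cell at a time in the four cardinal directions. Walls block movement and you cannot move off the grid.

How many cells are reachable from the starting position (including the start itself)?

BFS flood-fill from (x=3, y=6):
  Distance 0: (x=3, y=6)
  Distance 1: (x=3, y=5), (x=2, y=6), (x=3, y=7)
  Distance 2: (x=3, y=4), (x=2, y=5), (x=4, y=5), (x=1, y=6), (x=2, y=7)
  Distance 3: (x=3, y=3), (x=2, y=4), (x=1, y=5), (x=5, y=5), (x=1, y=7)
  Distance 4: (x=3, y=2), (x=2, y=3), (x=1, y=4), (x=6, y=5), (x=5, y=6)
  Distance 5: (x=4, y=2), (x=1, y=3), (x=0, y=4), (x=6, y=6)
  Distance 6: (x=1, y=2), (x=5, y=2), (x=7, y=6)
  Distance 7: (x=1, y=1), (x=5, y=1), (x=0, y=2), (x=5, y=3), (x=8, y=6), (x=7, y=7)
  Distance 8: (x=1, y=0), (x=5, y=0), (x=0, y=1), (x=2, y=1), (x=6, y=1), (x=9, y=6), (x=8, y=7)
  Distance 9: (x=2, y=0), (x=4, y=0), (x=6, y=0), (x=7, y=1)
  Distance 10: (x=7, y=0), (x=8, y=1), (x=7, y=2)
  Distance 11: (x=8, y=0), (x=9, y=1), (x=8, y=2), (x=7, y=3)
  Distance 12: (x=10, y=1), (x=9, y=2), (x=8, y=3), (x=7, y=4)
  Distance 13: (x=10, y=0), (x=11, y=1), (x=10, y=2), (x=9, y=3), (x=8, y=4)
  Distance 14: (x=11, y=0), (x=11, y=2), (x=10, y=3), (x=9, y=4)
  Distance 15: (x=10, y=4)
  Distance 16: (x=10, y=5)
Total reachable: 65 (grid has 67 open cells total)

Answer: Reachable cells: 65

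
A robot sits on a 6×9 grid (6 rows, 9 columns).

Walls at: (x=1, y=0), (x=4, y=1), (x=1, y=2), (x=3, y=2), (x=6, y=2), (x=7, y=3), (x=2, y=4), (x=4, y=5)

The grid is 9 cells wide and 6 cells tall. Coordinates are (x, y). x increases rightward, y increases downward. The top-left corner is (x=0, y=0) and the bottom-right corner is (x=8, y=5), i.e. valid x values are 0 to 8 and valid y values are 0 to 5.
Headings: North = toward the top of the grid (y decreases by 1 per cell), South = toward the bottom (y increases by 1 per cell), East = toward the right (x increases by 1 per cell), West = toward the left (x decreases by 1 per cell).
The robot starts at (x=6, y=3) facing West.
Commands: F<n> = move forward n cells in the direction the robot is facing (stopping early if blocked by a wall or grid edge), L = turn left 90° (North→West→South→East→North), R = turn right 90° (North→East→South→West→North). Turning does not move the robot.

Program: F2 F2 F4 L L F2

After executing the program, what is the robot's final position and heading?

Start: (x=6, y=3), facing West
  F2: move forward 2, now at (x=4, y=3)
  F2: move forward 2, now at (x=2, y=3)
  F4: move forward 2/4 (blocked), now at (x=0, y=3)
  L: turn left, now facing South
  L: turn left, now facing East
  F2: move forward 2, now at (x=2, y=3)
Final: (x=2, y=3), facing East

Answer: Final position: (x=2, y=3), facing East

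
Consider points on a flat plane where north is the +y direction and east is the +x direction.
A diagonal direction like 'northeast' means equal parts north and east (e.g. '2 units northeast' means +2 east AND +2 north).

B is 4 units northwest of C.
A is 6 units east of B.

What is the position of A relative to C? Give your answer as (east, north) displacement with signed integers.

Place C at the origin (east=0, north=0).
  B is 4 units northwest of C: delta (east=-4, north=+4); B at (east=-4, north=4).
  A is 6 units east of B: delta (east=+6, north=+0); A at (east=2, north=4).
Therefore A relative to C: (east=2, north=4).

Answer: A is at (east=2, north=4) relative to C.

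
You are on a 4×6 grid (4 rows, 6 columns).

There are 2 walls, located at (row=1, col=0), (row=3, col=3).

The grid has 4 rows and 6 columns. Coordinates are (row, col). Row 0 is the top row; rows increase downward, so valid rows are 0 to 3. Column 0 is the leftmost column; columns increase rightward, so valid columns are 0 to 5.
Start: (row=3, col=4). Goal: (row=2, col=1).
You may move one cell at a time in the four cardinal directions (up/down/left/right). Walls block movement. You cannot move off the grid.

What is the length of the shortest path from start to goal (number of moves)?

BFS from (row=3, col=4) until reaching (row=2, col=1):
  Distance 0: (row=3, col=4)
  Distance 1: (row=2, col=4), (row=3, col=5)
  Distance 2: (row=1, col=4), (row=2, col=3), (row=2, col=5)
  Distance 3: (row=0, col=4), (row=1, col=3), (row=1, col=5), (row=2, col=2)
  Distance 4: (row=0, col=3), (row=0, col=5), (row=1, col=2), (row=2, col=1), (row=3, col=2)  <- goal reached here
One shortest path (4 moves): (row=3, col=4) -> (row=2, col=4) -> (row=2, col=3) -> (row=2, col=2) -> (row=2, col=1)

Answer: Shortest path length: 4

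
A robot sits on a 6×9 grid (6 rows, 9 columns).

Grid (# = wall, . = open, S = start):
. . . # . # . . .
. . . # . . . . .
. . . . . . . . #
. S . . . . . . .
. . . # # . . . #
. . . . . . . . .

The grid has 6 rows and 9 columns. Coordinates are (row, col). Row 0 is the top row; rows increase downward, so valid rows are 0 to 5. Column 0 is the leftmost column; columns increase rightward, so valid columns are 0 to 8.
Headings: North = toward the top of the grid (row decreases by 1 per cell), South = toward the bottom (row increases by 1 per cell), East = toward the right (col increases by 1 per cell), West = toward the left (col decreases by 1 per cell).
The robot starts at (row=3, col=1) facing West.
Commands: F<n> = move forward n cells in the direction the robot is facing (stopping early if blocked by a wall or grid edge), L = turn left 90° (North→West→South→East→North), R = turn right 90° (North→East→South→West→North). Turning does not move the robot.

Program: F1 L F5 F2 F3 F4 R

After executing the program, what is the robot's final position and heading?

Answer: Final position: (row=5, col=0), facing West

Derivation:
Start: (row=3, col=1), facing West
  F1: move forward 1, now at (row=3, col=0)
  L: turn left, now facing South
  F5: move forward 2/5 (blocked), now at (row=5, col=0)
  F2: move forward 0/2 (blocked), now at (row=5, col=0)
  F3: move forward 0/3 (blocked), now at (row=5, col=0)
  F4: move forward 0/4 (blocked), now at (row=5, col=0)
  R: turn right, now facing West
Final: (row=5, col=0), facing West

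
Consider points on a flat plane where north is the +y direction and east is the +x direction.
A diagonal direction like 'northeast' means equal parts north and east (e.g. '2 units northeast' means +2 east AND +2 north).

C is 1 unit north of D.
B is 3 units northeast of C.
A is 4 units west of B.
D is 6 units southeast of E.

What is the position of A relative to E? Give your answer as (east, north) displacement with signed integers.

Place E at the origin (east=0, north=0).
  D is 6 units southeast of E: delta (east=+6, north=-6); D at (east=6, north=-6).
  C is 1 unit north of D: delta (east=+0, north=+1); C at (east=6, north=-5).
  B is 3 units northeast of C: delta (east=+3, north=+3); B at (east=9, north=-2).
  A is 4 units west of B: delta (east=-4, north=+0); A at (east=5, north=-2).
Therefore A relative to E: (east=5, north=-2).

Answer: A is at (east=5, north=-2) relative to E.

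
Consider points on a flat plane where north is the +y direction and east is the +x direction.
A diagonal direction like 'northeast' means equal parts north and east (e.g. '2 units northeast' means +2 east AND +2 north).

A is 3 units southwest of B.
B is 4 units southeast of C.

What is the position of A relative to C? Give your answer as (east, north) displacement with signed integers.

Answer: A is at (east=1, north=-7) relative to C.

Derivation:
Place C at the origin (east=0, north=0).
  B is 4 units southeast of C: delta (east=+4, north=-4); B at (east=4, north=-4).
  A is 3 units southwest of B: delta (east=-3, north=-3); A at (east=1, north=-7).
Therefore A relative to C: (east=1, north=-7).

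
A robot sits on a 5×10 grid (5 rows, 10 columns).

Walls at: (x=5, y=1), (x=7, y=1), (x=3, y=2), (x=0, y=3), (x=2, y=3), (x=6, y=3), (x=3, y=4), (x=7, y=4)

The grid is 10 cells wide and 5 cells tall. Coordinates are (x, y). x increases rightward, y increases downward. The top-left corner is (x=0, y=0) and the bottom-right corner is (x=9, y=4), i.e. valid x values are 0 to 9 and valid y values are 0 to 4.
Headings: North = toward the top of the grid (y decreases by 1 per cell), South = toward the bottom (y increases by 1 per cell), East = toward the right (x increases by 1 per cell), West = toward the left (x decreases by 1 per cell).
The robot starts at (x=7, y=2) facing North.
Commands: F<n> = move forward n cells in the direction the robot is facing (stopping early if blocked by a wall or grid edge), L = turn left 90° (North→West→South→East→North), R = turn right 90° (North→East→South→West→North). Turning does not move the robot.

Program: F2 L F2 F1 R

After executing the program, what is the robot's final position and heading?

Start: (x=7, y=2), facing North
  F2: move forward 0/2 (blocked), now at (x=7, y=2)
  L: turn left, now facing West
  F2: move forward 2, now at (x=5, y=2)
  F1: move forward 1, now at (x=4, y=2)
  R: turn right, now facing North
Final: (x=4, y=2), facing North

Answer: Final position: (x=4, y=2), facing North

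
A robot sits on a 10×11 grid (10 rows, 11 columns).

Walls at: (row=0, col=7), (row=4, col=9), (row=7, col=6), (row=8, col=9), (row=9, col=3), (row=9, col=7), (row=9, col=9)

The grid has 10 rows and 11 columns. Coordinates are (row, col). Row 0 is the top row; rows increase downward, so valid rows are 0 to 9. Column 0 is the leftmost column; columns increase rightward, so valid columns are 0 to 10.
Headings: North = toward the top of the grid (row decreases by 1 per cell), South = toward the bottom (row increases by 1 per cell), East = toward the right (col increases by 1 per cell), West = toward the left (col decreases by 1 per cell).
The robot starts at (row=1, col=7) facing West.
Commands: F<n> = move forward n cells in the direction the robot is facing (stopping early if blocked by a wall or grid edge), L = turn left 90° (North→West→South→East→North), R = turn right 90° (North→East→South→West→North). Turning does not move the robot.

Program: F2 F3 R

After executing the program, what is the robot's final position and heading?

Start: (row=1, col=7), facing West
  F2: move forward 2, now at (row=1, col=5)
  F3: move forward 3, now at (row=1, col=2)
  R: turn right, now facing North
Final: (row=1, col=2), facing North

Answer: Final position: (row=1, col=2), facing North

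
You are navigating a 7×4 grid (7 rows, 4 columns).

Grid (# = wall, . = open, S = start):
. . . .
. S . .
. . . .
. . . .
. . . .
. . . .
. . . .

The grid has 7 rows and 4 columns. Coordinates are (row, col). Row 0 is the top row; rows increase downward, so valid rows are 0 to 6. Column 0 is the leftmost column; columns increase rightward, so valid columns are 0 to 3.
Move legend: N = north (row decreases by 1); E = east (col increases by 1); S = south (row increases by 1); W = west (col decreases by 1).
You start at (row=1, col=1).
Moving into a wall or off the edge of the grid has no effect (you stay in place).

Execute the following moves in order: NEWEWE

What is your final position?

Answer: Final position: (row=0, col=2)

Derivation:
Start: (row=1, col=1)
  N (north): (row=1, col=1) -> (row=0, col=1)
  E (east): (row=0, col=1) -> (row=0, col=2)
  W (west): (row=0, col=2) -> (row=0, col=1)
  E (east): (row=0, col=1) -> (row=0, col=2)
  W (west): (row=0, col=2) -> (row=0, col=1)
  E (east): (row=0, col=1) -> (row=0, col=2)
Final: (row=0, col=2)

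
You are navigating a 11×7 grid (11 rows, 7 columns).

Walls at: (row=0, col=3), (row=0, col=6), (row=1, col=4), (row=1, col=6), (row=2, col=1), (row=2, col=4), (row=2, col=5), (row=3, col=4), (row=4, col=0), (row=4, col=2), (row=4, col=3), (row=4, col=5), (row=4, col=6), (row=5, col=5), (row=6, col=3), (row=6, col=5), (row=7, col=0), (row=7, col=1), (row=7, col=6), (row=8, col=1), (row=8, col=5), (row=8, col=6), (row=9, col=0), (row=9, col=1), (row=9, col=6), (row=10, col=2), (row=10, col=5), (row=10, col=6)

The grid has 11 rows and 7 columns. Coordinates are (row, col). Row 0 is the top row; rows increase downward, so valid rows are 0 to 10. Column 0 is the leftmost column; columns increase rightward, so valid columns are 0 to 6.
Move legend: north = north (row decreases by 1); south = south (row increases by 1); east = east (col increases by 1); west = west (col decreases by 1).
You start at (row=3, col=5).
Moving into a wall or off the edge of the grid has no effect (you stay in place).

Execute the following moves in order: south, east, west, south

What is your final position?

Start: (row=3, col=5)
  south (south): blocked, stay at (row=3, col=5)
  east (east): (row=3, col=5) -> (row=3, col=6)
  west (west): (row=3, col=6) -> (row=3, col=5)
  south (south): blocked, stay at (row=3, col=5)
Final: (row=3, col=5)

Answer: Final position: (row=3, col=5)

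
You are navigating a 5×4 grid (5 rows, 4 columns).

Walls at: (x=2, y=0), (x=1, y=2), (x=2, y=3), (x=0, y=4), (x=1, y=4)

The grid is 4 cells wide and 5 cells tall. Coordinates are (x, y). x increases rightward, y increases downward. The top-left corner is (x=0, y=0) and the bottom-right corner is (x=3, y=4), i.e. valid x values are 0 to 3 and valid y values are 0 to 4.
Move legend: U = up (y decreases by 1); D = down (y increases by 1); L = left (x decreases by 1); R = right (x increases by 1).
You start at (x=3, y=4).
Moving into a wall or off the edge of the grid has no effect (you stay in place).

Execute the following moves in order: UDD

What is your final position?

Start: (x=3, y=4)
  U (up): (x=3, y=4) -> (x=3, y=3)
  D (down): (x=3, y=3) -> (x=3, y=4)
  D (down): blocked, stay at (x=3, y=4)
Final: (x=3, y=4)

Answer: Final position: (x=3, y=4)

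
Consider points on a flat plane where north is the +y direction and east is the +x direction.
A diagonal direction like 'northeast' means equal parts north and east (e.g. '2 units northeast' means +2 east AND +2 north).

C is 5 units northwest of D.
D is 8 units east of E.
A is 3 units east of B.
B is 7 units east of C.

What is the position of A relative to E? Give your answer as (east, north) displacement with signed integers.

Answer: A is at (east=13, north=5) relative to E.

Derivation:
Place E at the origin (east=0, north=0).
  D is 8 units east of E: delta (east=+8, north=+0); D at (east=8, north=0).
  C is 5 units northwest of D: delta (east=-5, north=+5); C at (east=3, north=5).
  B is 7 units east of C: delta (east=+7, north=+0); B at (east=10, north=5).
  A is 3 units east of B: delta (east=+3, north=+0); A at (east=13, north=5).
Therefore A relative to E: (east=13, north=5).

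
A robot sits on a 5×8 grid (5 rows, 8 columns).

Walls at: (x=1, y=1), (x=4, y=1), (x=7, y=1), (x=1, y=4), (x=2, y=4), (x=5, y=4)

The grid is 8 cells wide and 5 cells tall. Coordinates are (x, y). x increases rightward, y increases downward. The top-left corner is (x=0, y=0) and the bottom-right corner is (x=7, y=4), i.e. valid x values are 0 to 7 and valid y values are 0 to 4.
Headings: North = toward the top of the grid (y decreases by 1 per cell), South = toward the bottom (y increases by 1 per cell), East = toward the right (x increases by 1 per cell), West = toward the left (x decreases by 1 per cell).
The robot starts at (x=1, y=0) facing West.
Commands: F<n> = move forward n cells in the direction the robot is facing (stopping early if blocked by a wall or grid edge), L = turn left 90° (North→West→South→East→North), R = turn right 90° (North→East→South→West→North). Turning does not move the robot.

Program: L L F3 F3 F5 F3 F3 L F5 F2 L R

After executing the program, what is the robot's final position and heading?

Start: (x=1, y=0), facing West
  L: turn left, now facing South
  L: turn left, now facing East
  F3: move forward 3, now at (x=4, y=0)
  F3: move forward 3, now at (x=7, y=0)
  F5: move forward 0/5 (blocked), now at (x=7, y=0)
  F3: move forward 0/3 (blocked), now at (x=7, y=0)
  F3: move forward 0/3 (blocked), now at (x=7, y=0)
  L: turn left, now facing North
  F5: move forward 0/5 (blocked), now at (x=7, y=0)
  F2: move forward 0/2 (blocked), now at (x=7, y=0)
  L: turn left, now facing West
  R: turn right, now facing North
Final: (x=7, y=0), facing North

Answer: Final position: (x=7, y=0), facing North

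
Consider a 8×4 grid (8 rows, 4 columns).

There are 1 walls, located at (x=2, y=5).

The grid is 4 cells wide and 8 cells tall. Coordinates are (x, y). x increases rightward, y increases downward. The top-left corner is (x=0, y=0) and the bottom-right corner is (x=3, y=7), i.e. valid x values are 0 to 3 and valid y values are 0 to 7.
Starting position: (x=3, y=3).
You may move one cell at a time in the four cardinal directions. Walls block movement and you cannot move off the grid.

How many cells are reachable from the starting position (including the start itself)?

Answer: Reachable cells: 31

Derivation:
BFS flood-fill from (x=3, y=3):
  Distance 0: (x=3, y=3)
  Distance 1: (x=3, y=2), (x=2, y=3), (x=3, y=4)
  Distance 2: (x=3, y=1), (x=2, y=2), (x=1, y=3), (x=2, y=4), (x=3, y=5)
  Distance 3: (x=3, y=0), (x=2, y=1), (x=1, y=2), (x=0, y=3), (x=1, y=4), (x=3, y=6)
  Distance 4: (x=2, y=0), (x=1, y=1), (x=0, y=2), (x=0, y=4), (x=1, y=5), (x=2, y=6), (x=3, y=7)
  Distance 5: (x=1, y=0), (x=0, y=1), (x=0, y=5), (x=1, y=6), (x=2, y=7)
  Distance 6: (x=0, y=0), (x=0, y=6), (x=1, y=7)
  Distance 7: (x=0, y=7)
Total reachable: 31 (grid has 31 open cells total)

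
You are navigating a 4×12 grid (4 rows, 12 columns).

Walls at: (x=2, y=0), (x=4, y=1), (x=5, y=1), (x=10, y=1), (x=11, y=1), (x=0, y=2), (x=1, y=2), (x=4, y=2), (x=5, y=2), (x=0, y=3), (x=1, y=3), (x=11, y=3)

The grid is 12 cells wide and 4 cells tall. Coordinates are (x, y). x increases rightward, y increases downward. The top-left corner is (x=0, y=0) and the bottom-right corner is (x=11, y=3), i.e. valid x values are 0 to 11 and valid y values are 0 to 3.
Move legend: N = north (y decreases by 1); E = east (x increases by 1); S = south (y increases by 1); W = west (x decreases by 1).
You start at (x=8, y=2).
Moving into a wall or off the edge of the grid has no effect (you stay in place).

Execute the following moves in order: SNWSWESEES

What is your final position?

Start: (x=8, y=2)
  S (south): (x=8, y=2) -> (x=8, y=3)
  N (north): (x=8, y=3) -> (x=8, y=2)
  W (west): (x=8, y=2) -> (x=7, y=2)
  S (south): (x=7, y=2) -> (x=7, y=3)
  W (west): (x=7, y=3) -> (x=6, y=3)
  E (east): (x=6, y=3) -> (x=7, y=3)
  S (south): blocked, stay at (x=7, y=3)
  E (east): (x=7, y=3) -> (x=8, y=3)
  E (east): (x=8, y=3) -> (x=9, y=3)
  S (south): blocked, stay at (x=9, y=3)
Final: (x=9, y=3)

Answer: Final position: (x=9, y=3)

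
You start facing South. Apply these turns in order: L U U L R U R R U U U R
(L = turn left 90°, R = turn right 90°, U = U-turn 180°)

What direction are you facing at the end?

Start: South
  L (left (90° counter-clockwise)) -> East
  U (U-turn (180°)) -> West
  U (U-turn (180°)) -> East
  L (left (90° counter-clockwise)) -> North
  R (right (90° clockwise)) -> East
  U (U-turn (180°)) -> West
  R (right (90° clockwise)) -> North
  R (right (90° clockwise)) -> East
  U (U-turn (180°)) -> West
  U (U-turn (180°)) -> East
  U (U-turn (180°)) -> West
  R (right (90° clockwise)) -> North
Final: North

Answer: Final heading: North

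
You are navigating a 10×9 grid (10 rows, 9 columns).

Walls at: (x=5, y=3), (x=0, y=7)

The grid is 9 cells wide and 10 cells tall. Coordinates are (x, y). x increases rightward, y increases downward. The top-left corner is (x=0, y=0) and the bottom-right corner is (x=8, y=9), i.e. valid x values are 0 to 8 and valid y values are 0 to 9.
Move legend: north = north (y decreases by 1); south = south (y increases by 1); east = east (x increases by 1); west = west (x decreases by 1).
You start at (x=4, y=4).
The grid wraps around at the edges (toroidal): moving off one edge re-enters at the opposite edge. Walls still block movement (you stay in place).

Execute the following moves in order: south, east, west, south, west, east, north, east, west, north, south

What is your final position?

Answer: Final position: (x=4, y=5)

Derivation:
Start: (x=4, y=4)
  south (south): (x=4, y=4) -> (x=4, y=5)
  east (east): (x=4, y=5) -> (x=5, y=5)
  west (west): (x=5, y=5) -> (x=4, y=5)
  south (south): (x=4, y=5) -> (x=4, y=6)
  west (west): (x=4, y=6) -> (x=3, y=6)
  east (east): (x=3, y=6) -> (x=4, y=6)
  north (north): (x=4, y=6) -> (x=4, y=5)
  east (east): (x=4, y=5) -> (x=5, y=5)
  west (west): (x=5, y=5) -> (x=4, y=5)
  north (north): (x=4, y=5) -> (x=4, y=4)
  south (south): (x=4, y=4) -> (x=4, y=5)
Final: (x=4, y=5)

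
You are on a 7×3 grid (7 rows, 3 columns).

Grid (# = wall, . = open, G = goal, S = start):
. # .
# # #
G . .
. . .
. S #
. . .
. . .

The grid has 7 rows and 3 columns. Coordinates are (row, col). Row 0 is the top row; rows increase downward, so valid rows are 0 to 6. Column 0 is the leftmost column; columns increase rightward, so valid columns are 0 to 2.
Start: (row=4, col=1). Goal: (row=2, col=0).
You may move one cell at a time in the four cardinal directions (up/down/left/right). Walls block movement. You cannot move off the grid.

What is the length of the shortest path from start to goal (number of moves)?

BFS from (row=4, col=1) until reaching (row=2, col=0):
  Distance 0: (row=4, col=1)
  Distance 1: (row=3, col=1), (row=4, col=0), (row=5, col=1)
  Distance 2: (row=2, col=1), (row=3, col=0), (row=3, col=2), (row=5, col=0), (row=5, col=2), (row=6, col=1)
  Distance 3: (row=2, col=0), (row=2, col=2), (row=6, col=0), (row=6, col=2)  <- goal reached here
One shortest path (3 moves): (row=4, col=1) -> (row=4, col=0) -> (row=3, col=0) -> (row=2, col=0)

Answer: Shortest path length: 3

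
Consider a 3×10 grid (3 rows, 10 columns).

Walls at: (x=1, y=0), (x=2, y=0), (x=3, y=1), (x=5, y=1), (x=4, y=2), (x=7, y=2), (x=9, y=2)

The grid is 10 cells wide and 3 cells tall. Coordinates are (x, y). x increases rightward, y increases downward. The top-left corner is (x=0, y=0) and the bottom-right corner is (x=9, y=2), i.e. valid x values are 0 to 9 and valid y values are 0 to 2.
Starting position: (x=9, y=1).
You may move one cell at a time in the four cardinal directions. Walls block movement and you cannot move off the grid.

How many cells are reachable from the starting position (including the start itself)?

Answer: Reachable cells: 15

Derivation:
BFS flood-fill from (x=9, y=1):
  Distance 0: (x=9, y=1)
  Distance 1: (x=9, y=0), (x=8, y=1)
  Distance 2: (x=8, y=0), (x=7, y=1), (x=8, y=2)
  Distance 3: (x=7, y=0), (x=6, y=1)
  Distance 4: (x=6, y=0), (x=6, y=2)
  Distance 5: (x=5, y=0), (x=5, y=2)
  Distance 6: (x=4, y=0)
  Distance 7: (x=3, y=0), (x=4, y=1)
Total reachable: 15 (grid has 23 open cells total)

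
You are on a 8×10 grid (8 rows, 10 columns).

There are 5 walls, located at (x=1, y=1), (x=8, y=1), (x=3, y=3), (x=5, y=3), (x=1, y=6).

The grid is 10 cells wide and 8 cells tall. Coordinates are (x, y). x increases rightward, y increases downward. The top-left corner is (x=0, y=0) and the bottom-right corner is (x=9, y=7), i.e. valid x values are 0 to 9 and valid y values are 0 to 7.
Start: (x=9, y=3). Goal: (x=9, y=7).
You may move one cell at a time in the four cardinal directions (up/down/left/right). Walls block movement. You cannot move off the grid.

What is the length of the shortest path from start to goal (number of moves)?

BFS from (x=9, y=3) until reaching (x=9, y=7):
  Distance 0: (x=9, y=3)
  Distance 1: (x=9, y=2), (x=8, y=3), (x=9, y=4)
  Distance 2: (x=9, y=1), (x=8, y=2), (x=7, y=3), (x=8, y=4), (x=9, y=5)
  Distance 3: (x=9, y=0), (x=7, y=2), (x=6, y=3), (x=7, y=4), (x=8, y=5), (x=9, y=6)
  Distance 4: (x=8, y=0), (x=7, y=1), (x=6, y=2), (x=6, y=4), (x=7, y=5), (x=8, y=6), (x=9, y=7)  <- goal reached here
One shortest path (4 moves): (x=9, y=3) -> (x=9, y=4) -> (x=9, y=5) -> (x=9, y=6) -> (x=9, y=7)

Answer: Shortest path length: 4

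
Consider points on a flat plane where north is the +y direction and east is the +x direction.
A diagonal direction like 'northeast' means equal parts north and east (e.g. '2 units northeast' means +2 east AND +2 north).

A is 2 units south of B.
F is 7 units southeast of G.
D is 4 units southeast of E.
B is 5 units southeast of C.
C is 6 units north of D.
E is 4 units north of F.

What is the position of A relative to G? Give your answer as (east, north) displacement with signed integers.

Answer: A is at (east=16, north=-8) relative to G.

Derivation:
Place G at the origin (east=0, north=0).
  F is 7 units southeast of G: delta (east=+7, north=-7); F at (east=7, north=-7).
  E is 4 units north of F: delta (east=+0, north=+4); E at (east=7, north=-3).
  D is 4 units southeast of E: delta (east=+4, north=-4); D at (east=11, north=-7).
  C is 6 units north of D: delta (east=+0, north=+6); C at (east=11, north=-1).
  B is 5 units southeast of C: delta (east=+5, north=-5); B at (east=16, north=-6).
  A is 2 units south of B: delta (east=+0, north=-2); A at (east=16, north=-8).
Therefore A relative to G: (east=16, north=-8).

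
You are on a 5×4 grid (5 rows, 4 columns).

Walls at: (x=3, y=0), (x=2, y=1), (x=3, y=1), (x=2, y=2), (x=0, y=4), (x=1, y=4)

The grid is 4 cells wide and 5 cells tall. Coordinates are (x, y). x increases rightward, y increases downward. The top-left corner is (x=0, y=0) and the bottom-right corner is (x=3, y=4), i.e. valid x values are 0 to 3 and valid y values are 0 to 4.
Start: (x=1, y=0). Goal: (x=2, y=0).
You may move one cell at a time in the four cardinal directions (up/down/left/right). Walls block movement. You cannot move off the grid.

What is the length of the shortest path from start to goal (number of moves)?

BFS from (x=1, y=0) until reaching (x=2, y=0):
  Distance 0: (x=1, y=0)
  Distance 1: (x=0, y=0), (x=2, y=0), (x=1, y=1)  <- goal reached here
One shortest path (1 moves): (x=1, y=0) -> (x=2, y=0)

Answer: Shortest path length: 1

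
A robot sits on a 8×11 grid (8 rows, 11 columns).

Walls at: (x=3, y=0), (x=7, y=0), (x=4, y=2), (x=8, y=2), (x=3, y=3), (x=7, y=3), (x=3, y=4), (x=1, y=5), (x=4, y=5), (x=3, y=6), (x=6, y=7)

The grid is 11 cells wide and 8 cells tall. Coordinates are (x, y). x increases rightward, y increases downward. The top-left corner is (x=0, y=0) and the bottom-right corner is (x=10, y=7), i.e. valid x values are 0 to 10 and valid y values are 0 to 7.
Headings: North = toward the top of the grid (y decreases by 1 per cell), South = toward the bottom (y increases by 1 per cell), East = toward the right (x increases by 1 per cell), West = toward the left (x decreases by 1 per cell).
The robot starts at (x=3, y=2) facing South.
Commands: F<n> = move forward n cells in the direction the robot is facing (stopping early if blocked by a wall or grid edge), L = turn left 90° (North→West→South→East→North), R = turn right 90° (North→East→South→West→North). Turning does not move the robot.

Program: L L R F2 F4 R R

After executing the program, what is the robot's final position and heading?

Start: (x=3, y=2), facing South
  L: turn left, now facing East
  L: turn left, now facing North
  R: turn right, now facing East
  F2: move forward 0/2 (blocked), now at (x=3, y=2)
  F4: move forward 0/4 (blocked), now at (x=3, y=2)
  R: turn right, now facing South
  R: turn right, now facing West
Final: (x=3, y=2), facing West

Answer: Final position: (x=3, y=2), facing West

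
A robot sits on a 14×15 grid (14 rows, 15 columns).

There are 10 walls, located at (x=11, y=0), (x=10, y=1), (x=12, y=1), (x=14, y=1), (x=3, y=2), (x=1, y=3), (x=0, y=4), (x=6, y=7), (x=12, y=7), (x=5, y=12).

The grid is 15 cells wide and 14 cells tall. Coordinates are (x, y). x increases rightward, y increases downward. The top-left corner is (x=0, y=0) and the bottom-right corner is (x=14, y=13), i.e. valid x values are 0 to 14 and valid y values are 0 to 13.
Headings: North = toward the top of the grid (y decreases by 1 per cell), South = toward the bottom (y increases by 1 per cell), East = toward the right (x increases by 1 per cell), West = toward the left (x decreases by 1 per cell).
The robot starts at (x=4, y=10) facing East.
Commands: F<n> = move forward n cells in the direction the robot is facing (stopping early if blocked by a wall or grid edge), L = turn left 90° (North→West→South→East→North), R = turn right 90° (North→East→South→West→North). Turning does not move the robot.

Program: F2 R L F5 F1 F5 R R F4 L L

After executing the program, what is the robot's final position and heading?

Answer: Final position: (x=10, y=10), facing East

Derivation:
Start: (x=4, y=10), facing East
  F2: move forward 2, now at (x=6, y=10)
  R: turn right, now facing South
  L: turn left, now facing East
  F5: move forward 5, now at (x=11, y=10)
  F1: move forward 1, now at (x=12, y=10)
  F5: move forward 2/5 (blocked), now at (x=14, y=10)
  R: turn right, now facing South
  R: turn right, now facing West
  F4: move forward 4, now at (x=10, y=10)
  L: turn left, now facing South
  L: turn left, now facing East
Final: (x=10, y=10), facing East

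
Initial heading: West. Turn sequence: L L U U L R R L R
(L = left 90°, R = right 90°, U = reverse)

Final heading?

Answer: Final heading: South

Derivation:
Start: West
  L (left (90° counter-clockwise)) -> South
  L (left (90° counter-clockwise)) -> East
  U (U-turn (180°)) -> West
  U (U-turn (180°)) -> East
  L (left (90° counter-clockwise)) -> North
  R (right (90° clockwise)) -> East
  R (right (90° clockwise)) -> South
  L (left (90° counter-clockwise)) -> East
  R (right (90° clockwise)) -> South
Final: South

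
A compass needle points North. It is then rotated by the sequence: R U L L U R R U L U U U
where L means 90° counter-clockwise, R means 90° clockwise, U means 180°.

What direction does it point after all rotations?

Start: North
  R (right (90° clockwise)) -> East
  U (U-turn (180°)) -> West
  L (left (90° counter-clockwise)) -> South
  L (left (90° counter-clockwise)) -> East
  U (U-turn (180°)) -> West
  R (right (90° clockwise)) -> North
  R (right (90° clockwise)) -> East
  U (U-turn (180°)) -> West
  L (left (90° counter-clockwise)) -> South
  U (U-turn (180°)) -> North
  U (U-turn (180°)) -> South
  U (U-turn (180°)) -> North
Final: North

Answer: Final heading: North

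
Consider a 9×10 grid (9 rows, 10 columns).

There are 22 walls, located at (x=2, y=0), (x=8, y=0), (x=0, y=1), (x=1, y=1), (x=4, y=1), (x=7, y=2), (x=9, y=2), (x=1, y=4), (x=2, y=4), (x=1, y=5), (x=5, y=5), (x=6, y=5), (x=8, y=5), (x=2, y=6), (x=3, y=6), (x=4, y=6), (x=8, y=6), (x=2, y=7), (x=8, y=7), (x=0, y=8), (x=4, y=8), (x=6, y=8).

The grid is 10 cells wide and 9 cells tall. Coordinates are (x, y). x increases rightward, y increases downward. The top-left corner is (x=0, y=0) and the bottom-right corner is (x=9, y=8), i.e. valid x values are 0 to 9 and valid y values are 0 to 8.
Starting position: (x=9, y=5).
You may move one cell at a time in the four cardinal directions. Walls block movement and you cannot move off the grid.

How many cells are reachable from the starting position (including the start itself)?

BFS flood-fill from (x=9, y=5):
  Distance 0: (x=9, y=5)
  Distance 1: (x=9, y=4), (x=9, y=6)
  Distance 2: (x=9, y=3), (x=8, y=4), (x=9, y=7)
  Distance 3: (x=8, y=3), (x=7, y=4), (x=9, y=8)
  Distance 4: (x=8, y=2), (x=7, y=3), (x=6, y=4), (x=7, y=5), (x=8, y=8)
  Distance 5: (x=8, y=1), (x=6, y=3), (x=5, y=4), (x=7, y=6), (x=7, y=8)
  Distance 6: (x=7, y=1), (x=9, y=1), (x=6, y=2), (x=5, y=3), (x=4, y=4), (x=6, y=6), (x=7, y=7)
  Distance 7: (x=7, y=0), (x=9, y=0), (x=6, y=1), (x=5, y=2), (x=4, y=3), (x=3, y=4), (x=4, y=5), (x=5, y=6), (x=6, y=7)
  Distance 8: (x=6, y=0), (x=5, y=1), (x=4, y=2), (x=3, y=3), (x=3, y=5), (x=5, y=7)
  Distance 9: (x=5, y=0), (x=3, y=2), (x=2, y=3), (x=2, y=5), (x=4, y=7), (x=5, y=8)
  Distance 10: (x=4, y=0), (x=3, y=1), (x=2, y=2), (x=1, y=3), (x=3, y=7)
  Distance 11: (x=3, y=0), (x=2, y=1), (x=1, y=2), (x=0, y=3), (x=3, y=8)
  Distance 12: (x=0, y=2), (x=0, y=4), (x=2, y=8)
  Distance 13: (x=0, y=5), (x=1, y=8)
  Distance 14: (x=0, y=6), (x=1, y=7)
  Distance 15: (x=1, y=6), (x=0, y=7)
Total reachable: 66 (grid has 68 open cells total)

Answer: Reachable cells: 66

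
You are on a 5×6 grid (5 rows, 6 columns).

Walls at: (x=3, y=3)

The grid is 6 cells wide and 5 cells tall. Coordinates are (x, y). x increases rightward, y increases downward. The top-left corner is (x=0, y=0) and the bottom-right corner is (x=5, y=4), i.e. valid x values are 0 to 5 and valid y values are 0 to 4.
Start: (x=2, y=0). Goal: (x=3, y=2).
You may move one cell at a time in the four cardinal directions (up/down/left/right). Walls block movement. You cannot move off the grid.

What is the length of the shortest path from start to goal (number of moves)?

Answer: Shortest path length: 3

Derivation:
BFS from (x=2, y=0) until reaching (x=3, y=2):
  Distance 0: (x=2, y=0)
  Distance 1: (x=1, y=0), (x=3, y=0), (x=2, y=1)
  Distance 2: (x=0, y=0), (x=4, y=0), (x=1, y=1), (x=3, y=1), (x=2, y=2)
  Distance 3: (x=5, y=0), (x=0, y=1), (x=4, y=1), (x=1, y=2), (x=3, y=2), (x=2, y=3)  <- goal reached here
One shortest path (3 moves): (x=2, y=0) -> (x=3, y=0) -> (x=3, y=1) -> (x=3, y=2)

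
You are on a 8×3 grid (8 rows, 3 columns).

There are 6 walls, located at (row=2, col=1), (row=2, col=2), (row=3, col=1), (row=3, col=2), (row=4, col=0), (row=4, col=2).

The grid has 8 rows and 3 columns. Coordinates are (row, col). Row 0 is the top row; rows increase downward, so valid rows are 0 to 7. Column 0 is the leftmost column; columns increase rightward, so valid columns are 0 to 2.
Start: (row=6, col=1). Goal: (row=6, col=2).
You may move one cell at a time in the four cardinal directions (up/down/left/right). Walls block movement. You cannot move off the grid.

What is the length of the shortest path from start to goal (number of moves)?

BFS from (row=6, col=1) until reaching (row=6, col=2):
  Distance 0: (row=6, col=1)
  Distance 1: (row=5, col=1), (row=6, col=0), (row=6, col=2), (row=7, col=1)  <- goal reached here
One shortest path (1 moves): (row=6, col=1) -> (row=6, col=2)

Answer: Shortest path length: 1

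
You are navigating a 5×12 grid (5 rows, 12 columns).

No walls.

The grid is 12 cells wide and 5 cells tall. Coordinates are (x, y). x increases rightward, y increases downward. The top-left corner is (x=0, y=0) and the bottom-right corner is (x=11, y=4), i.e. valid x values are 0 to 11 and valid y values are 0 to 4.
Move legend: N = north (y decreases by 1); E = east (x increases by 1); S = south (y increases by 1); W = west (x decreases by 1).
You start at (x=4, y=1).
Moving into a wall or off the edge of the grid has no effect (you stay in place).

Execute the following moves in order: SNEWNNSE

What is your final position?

Start: (x=4, y=1)
  S (south): (x=4, y=1) -> (x=4, y=2)
  N (north): (x=4, y=2) -> (x=4, y=1)
  E (east): (x=4, y=1) -> (x=5, y=1)
  W (west): (x=5, y=1) -> (x=4, y=1)
  N (north): (x=4, y=1) -> (x=4, y=0)
  N (north): blocked, stay at (x=4, y=0)
  S (south): (x=4, y=0) -> (x=4, y=1)
  E (east): (x=4, y=1) -> (x=5, y=1)
Final: (x=5, y=1)

Answer: Final position: (x=5, y=1)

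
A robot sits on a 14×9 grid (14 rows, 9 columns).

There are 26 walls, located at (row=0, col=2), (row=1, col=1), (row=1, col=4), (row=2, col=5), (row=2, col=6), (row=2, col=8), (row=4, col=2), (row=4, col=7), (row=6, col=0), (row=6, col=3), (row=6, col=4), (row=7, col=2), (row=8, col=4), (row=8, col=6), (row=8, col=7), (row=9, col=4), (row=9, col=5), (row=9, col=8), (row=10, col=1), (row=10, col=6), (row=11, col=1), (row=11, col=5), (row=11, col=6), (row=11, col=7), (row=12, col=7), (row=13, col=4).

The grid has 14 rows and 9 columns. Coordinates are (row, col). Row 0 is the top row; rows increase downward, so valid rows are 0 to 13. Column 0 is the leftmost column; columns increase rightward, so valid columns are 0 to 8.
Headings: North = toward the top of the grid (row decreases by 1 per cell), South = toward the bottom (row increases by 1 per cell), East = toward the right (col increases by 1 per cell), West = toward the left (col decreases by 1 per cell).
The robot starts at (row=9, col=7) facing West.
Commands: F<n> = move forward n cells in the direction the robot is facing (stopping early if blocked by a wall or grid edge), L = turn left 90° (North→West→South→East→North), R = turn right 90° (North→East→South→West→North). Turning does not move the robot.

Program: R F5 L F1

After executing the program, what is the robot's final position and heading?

Start: (row=9, col=7), facing West
  R: turn right, now facing North
  F5: move forward 0/5 (blocked), now at (row=9, col=7)
  L: turn left, now facing West
  F1: move forward 1, now at (row=9, col=6)
Final: (row=9, col=6), facing West

Answer: Final position: (row=9, col=6), facing West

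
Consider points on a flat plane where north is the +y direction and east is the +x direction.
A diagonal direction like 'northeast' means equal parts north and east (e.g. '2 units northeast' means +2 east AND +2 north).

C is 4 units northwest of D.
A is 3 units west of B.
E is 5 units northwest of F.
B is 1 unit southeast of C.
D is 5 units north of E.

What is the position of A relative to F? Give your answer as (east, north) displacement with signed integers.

Place F at the origin (east=0, north=0).
  E is 5 units northwest of F: delta (east=-5, north=+5); E at (east=-5, north=5).
  D is 5 units north of E: delta (east=+0, north=+5); D at (east=-5, north=10).
  C is 4 units northwest of D: delta (east=-4, north=+4); C at (east=-9, north=14).
  B is 1 unit southeast of C: delta (east=+1, north=-1); B at (east=-8, north=13).
  A is 3 units west of B: delta (east=-3, north=+0); A at (east=-11, north=13).
Therefore A relative to F: (east=-11, north=13).

Answer: A is at (east=-11, north=13) relative to F.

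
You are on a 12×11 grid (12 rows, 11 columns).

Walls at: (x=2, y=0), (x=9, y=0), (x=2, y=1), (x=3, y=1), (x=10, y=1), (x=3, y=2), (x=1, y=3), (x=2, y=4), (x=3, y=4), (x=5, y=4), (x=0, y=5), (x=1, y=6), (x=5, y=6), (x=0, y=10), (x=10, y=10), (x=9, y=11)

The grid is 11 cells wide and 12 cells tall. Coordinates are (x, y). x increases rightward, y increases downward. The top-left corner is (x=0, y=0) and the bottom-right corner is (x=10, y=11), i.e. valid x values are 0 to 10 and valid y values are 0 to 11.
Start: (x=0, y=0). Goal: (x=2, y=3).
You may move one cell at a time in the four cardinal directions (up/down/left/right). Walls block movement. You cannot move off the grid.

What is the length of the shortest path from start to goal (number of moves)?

Answer: Shortest path length: 5

Derivation:
BFS from (x=0, y=0) until reaching (x=2, y=3):
  Distance 0: (x=0, y=0)
  Distance 1: (x=1, y=0), (x=0, y=1)
  Distance 2: (x=1, y=1), (x=0, y=2)
  Distance 3: (x=1, y=2), (x=0, y=3)
  Distance 4: (x=2, y=2), (x=0, y=4)
  Distance 5: (x=2, y=3), (x=1, y=4)  <- goal reached here
One shortest path (5 moves): (x=0, y=0) -> (x=1, y=0) -> (x=1, y=1) -> (x=1, y=2) -> (x=2, y=2) -> (x=2, y=3)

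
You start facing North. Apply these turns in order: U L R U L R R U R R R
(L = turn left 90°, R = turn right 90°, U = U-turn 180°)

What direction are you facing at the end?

Start: North
  U (U-turn (180°)) -> South
  L (left (90° counter-clockwise)) -> East
  R (right (90° clockwise)) -> South
  U (U-turn (180°)) -> North
  L (left (90° counter-clockwise)) -> West
  R (right (90° clockwise)) -> North
  R (right (90° clockwise)) -> East
  U (U-turn (180°)) -> West
  R (right (90° clockwise)) -> North
  R (right (90° clockwise)) -> East
  R (right (90° clockwise)) -> South
Final: South

Answer: Final heading: South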